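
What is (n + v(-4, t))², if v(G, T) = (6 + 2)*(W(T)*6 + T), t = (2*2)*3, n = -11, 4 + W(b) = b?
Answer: 219961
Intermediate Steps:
W(b) = -4 + b
t = 12 (t = 4*3 = 12)
v(G, T) = -192 + 56*T (v(G, T) = (6 + 2)*((-4 + T)*6 + T) = 8*((-24 + 6*T) + T) = 8*(-24 + 7*T) = -192 + 56*T)
(n + v(-4, t))² = (-11 + (-192 + 56*12))² = (-11 + (-192 + 672))² = (-11 + 480)² = 469² = 219961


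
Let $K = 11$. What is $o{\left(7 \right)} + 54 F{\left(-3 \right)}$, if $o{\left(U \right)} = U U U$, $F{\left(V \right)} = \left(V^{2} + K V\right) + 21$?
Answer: $181$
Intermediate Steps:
$F{\left(V \right)} = 21 + V^{2} + 11 V$ ($F{\left(V \right)} = \left(V^{2} + 11 V\right) + 21 = 21 + V^{2} + 11 V$)
$o{\left(U \right)} = U^{3}$ ($o{\left(U \right)} = U^{2} U = U^{3}$)
$o{\left(7 \right)} + 54 F{\left(-3 \right)} = 7^{3} + 54 \left(21 + \left(-3\right)^{2} + 11 \left(-3\right)\right) = 343 + 54 \left(21 + 9 - 33\right) = 343 + 54 \left(-3\right) = 343 - 162 = 181$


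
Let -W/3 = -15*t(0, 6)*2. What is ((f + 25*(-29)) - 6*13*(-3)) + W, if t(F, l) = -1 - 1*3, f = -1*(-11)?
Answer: -840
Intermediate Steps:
f = 11
t(F, l) = -4 (t(F, l) = -1 - 3 = -4)
W = -360 (W = -3*(-15*(-4))*2 = -180*2 = -3*120 = -360)
((f + 25*(-29)) - 6*13*(-3)) + W = ((11 + 25*(-29)) - 6*13*(-3)) - 360 = ((11 - 725) - 78*(-3)) - 360 = (-714 + 234) - 360 = -480 - 360 = -840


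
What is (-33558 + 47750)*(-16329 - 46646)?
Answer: -893741200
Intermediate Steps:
(-33558 + 47750)*(-16329 - 46646) = 14192*(-62975) = -893741200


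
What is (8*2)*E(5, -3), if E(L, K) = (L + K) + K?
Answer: -16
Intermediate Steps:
E(L, K) = L + 2*K (E(L, K) = (K + L) + K = L + 2*K)
(8*2)*E(5, -3) = (8*2)*(5 + 2*(-3)) = 16*(5 - 6) = 16*(-1) = -16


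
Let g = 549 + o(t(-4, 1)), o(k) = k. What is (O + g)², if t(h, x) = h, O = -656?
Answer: 12321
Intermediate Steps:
g = 545 (g = 549 - 4 = 545)
(O + g)² = (-656 + 545)² = (-111)² = 12321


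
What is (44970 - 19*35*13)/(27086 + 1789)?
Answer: 1453/1155 ≈ 1.2580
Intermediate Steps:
(44970 - 19*35*13)/(27086 + 1789) = (44970 - 665*13)/28875 = (44970 - 8645)*(1/28875) = 36325*(1/28875) = 1453/1155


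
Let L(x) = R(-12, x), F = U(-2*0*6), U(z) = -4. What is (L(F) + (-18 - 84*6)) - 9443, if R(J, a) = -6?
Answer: -9971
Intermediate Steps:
F = -4
L(x) = -6
(L(F) + (-18 - 84*6)) - 9443 = (-6 + (-18 - 84*6)) - 9443 = (-6 + (-18 - 504)) - 9443 = (-6 - 522) - 9443 = -528 - 9443 = -9971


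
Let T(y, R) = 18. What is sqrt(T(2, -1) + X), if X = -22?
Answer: 2*I ≈ 2.0*I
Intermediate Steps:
sqrt(T(2, -1) + X) = sqrt(18 - 22) = sqrt(-4) = 2*I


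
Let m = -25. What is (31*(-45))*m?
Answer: 34875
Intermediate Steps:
(31*(-45))*m = (31*(-45))*(-25) = -1395*(-25) = 34875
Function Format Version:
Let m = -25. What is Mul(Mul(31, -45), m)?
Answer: 34875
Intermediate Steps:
Mul(Mul(31, -45), m) = Mul(Mul(31, -45), -25) = Mul(-1395, -25) = 34875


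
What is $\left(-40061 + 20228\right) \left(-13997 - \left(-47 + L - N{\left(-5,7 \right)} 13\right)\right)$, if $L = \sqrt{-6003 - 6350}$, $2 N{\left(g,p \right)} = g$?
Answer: $\frac{554629845}{2} + 19833 i \sqrt{12353} \approx 2.7732 \cdot 10^{8} + 2.2043 \cdot 10^{6} i$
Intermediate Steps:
$N{\left(g,p \right)} = \frac{g}{2}$
$L = i \sqrt{12353}$ ($L = \sqrt{-12353} = i \sqrt{12353} \approx 111.14 i$)
$\left(-40061 + 20228\right) \left(-13997 - \left(-47 + L - N{\left(-5,7 \right)} 13\right)\right) = \left(-40061 + 20228\right) \left(-13997 - \left(-47 + i \sqrt{12353} - \frac{1}{2} \left(-5\right) 13\right)\right) = - 19833 \left(-13997 + \left(\left(47 - \frac{65}{2}\right) - i \sqrt{12353}\right)\right) = - 19833 \left(-13997 + \left(\frac{29}{2} - i \sqrt{12353}\right)\right) = - 19833 \left(- \frac{27965}{2} - i \sqrt{12353}\right) = \frac{554629845}{2} + 19833 i \sqrt{12353}$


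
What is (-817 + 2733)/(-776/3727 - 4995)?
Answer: -7140932/18617141 ≈ -0.38357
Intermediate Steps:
(-817 + 2733)/(-776/3727 - 4995) = 1916/(-776*1/3727 - 4995) = 1916/(-776/3727 - 4995) = 1916/(-18617141/3727) = 1916*(-3727/18617141) = -7140932/18617141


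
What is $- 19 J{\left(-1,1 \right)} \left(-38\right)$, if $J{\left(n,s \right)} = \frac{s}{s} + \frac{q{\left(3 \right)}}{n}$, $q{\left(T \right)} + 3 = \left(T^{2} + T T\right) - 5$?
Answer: $-6498$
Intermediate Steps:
$q{\left(T \right)} = -8 + 2 T^{2}$ ($q{\left(T \right)} = -3 - \left(5 - T^{2} - T T\right) = -3 + \left(\left(T^{2} + T^{2}\right) - 5\right) = -3 + \left(2 T^{2} - 5\right) = -3 + \left(-5 + 2 T^{2}\right) = -8 + 2 T^{2}$)
$J{\left(n,s \right)} = 1 + \frac{10}{n}$ ($J{\left(n,s \right)} = \frac{s}{s} + \frac{-8 + 2 \cdot 3^{2}}{n} = 1 + \frac{-8 + 2 \cdot 9}{n} = 1 + \frac{-8 + 18}{n} = 1 + \frac{10}{n}$)
$- 19 J{\left(-1,1 \right)} \left(-38\right) = - 19 \frac{10 - 1}{-1} \left(-38\right) = - 19 \left(\left(-1\right) 9\right) \left(-38\right) = \left(-19\right) \left(-9\right) \left(-38\right) = 171 \left(-38\right) = -6498$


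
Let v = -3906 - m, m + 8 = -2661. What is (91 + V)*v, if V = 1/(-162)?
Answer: -18234617/162 ≈ -1.1256e+5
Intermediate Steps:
m = -2669 (m = -8 - 2661 = -2669)
V = -1/162 ≈ -0.0061728
v = -1237 (v = -3906 - 1*(-2669) = -3906 + 2669 = -1237)
(91 + V)*v = (91 - 1/162)*(-1237) = (14741/162)*(-1237) = -18234617/162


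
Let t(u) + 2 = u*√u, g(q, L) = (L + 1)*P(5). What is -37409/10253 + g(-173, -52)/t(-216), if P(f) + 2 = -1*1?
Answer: (-48482064*√6 + 1643527*I)/(20506*(-I + 648*√6)) ≈ -3.6486 + 0.048196*I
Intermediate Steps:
P(f) = -3 (P(f) = -2 - 1*1 = -2 - 1 = -3)
g(q, L) = -3 - 3*L (g(q, L) = (L + 1)*(-3) = (1 + L)*(-3) = -3 - 3*L)
t(u) = -2 + u^(3/2) (t(u) = -2 + u*√u = -2 + u^(3/2))
-37409/10253 + g(-173, -52)/t(-216) = -37409/10253 + (-3 - 3*(-52))/(-2 + (-216)^(3/2)) = -37409*1/10253 + (-3 + 156)/(-2 - 1296*I*√6) = -37409/10253 + 153/(-2 - 1296*I*√6)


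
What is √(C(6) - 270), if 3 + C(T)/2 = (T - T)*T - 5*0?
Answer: 2*I*√69 ≈ 16.613*I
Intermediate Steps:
C(T) = -6 (C(T) = -6 + 2*((T - T)*T - 5*0) = -6 + 2*(0*T + 0) = -6 + 2*(0 + 0) = -6 + 2*0 = -6 + 0 = -6)
√(C(6) - 270) = √(-6 - 270) = √(-276) = 2*I*√69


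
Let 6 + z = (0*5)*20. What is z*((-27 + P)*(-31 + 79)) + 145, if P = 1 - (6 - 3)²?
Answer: 10225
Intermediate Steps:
P = -8 (P = 1 - 1*3² = 1 - 1*9 = 1 - 9 = -8)
z = -6 (z = -6 + (0*5)*20 = -6 + 0*20 = -6 + 0 = -6)
z*((-27 + P)*(-31 + 79)) + 145 = -6*(-27 - 8)*(-31 + 79) + 145 = -(-210)*48 + 145 = -6*(-1680) + 145 = 10080 + 145 = 10225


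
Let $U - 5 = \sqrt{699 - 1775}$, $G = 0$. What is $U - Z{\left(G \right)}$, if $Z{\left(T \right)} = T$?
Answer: $5 + 2 i \sqrt{269} \approx 5.0 + 32.802 i$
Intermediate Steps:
$U = 5 + 2 i \sqrt{269}$ ($U = 5 + \sqrt{699 - 1775} = 5 + \sqrt{-1076} = 5 + 2 i \sqrt{269} \approx 5.0 + 32.802 i$)
$U - Z{\left(G \right)} = \left(5 + 2 i \sqrt{269}\right) - 0 = \left(5 + 2 i \sqrt{269}\right) + 0 = 5 + 2 i \sqrt{269}$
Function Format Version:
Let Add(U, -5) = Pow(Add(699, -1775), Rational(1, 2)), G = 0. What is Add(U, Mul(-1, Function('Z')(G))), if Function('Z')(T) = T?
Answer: Add(5, Mul(2, I, Pow(269, Rational(1, 2)))) ≈ Add(5.0000, Mul(32.802, I))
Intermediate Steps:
U = Add(5, Mul(2, I, Pow(269, Rational(1, 2)))) (U = Add(5, Pow(Add(699, -1775), Rational(1, 2))) = Add(5, Pow(-1076, Rational(1, 2))) = Add(5, Mul(2, I, Pow(269, Rational(1, 2)))) ≈ Add(5.0000, Mul(32.802, I)))
Add(U, Mul(-1, Function('Z')(G))) = Add(Add(5, Mul(2, I, Pow(269, Rational(1, 2)))), Mul(-1, 0)) = Add(Add(5, Mul(2, I, Pow(269, Rational(1, 2)))), 0) = Add(5, Mul(2, I, Pow(269, Rational(1, 2))))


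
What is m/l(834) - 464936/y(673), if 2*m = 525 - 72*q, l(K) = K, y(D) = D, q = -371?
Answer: -252394249/374188 ≈ -674.51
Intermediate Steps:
m = 27237/2 (m = (525 - 72*(-371))/2 = (525 + 26712)/2 = (1/2)*27237 = 27237/2 ≈ 13619.)
m/l(834) - 464936/y(673) = (27237/2)/834 - 464936/673 = (27237/2)*(1/834) - 464936*1/673 = 9079/556 - 464936/673 = -252394249/374188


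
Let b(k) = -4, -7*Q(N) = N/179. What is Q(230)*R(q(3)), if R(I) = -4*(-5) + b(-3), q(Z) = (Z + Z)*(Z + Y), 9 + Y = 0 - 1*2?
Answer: -3680/1253 ≈ -2.9370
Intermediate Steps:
Q(N) = -N/1253 (Q(N) = -N/(7*179) = -N/1253)
Y = -11 (Y = -9 + (0 - 1*2) = -9 + (0 - 2) = -9 - 2 = -11)
q(Z) = 2*Z*(-11 + Z) (q(Z) = (Z + Z)*(Z - 11) = (2*Z)*(-11 + Z) = 2*Z*(-11 + Z))
R(I) = 16 (R(I) = -4*(-5) - 4 = 20 - 4 = 16)
Q(230)*R(q(3)) = -1/1253*230*16 = -230/1253*16 = -3680/1253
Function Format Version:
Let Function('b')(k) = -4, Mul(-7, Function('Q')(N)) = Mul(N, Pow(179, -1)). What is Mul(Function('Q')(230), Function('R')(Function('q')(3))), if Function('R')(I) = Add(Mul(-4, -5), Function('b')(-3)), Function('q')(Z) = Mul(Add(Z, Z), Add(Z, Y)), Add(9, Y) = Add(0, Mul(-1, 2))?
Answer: Rational(-3680, 1253) ≈ -2.9370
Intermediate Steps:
Function('Q')(N) = Mul(Rational(-1, 1253), N) (Function('Q')(N) = Mul(Rational(-1, 7), Mul(N, Pow(179, -1))) = Mul(Rational(-1, 7), Mul(N, Rational(1, 179))) = Mul(Rational(-1, 7), Mul(Rational(1, 179), N)) = Mul(Rational(-1, 1253), N))
Y = -11 (Y = Add(-9, Add(0, Mul(-1, 2))) = Add(-9, Add(0, -2)) = Add(-9, -2) = -11)
Function('q')(Z) = Mul(2, Z, Add(-11, Z)) (Function('q')(Z) = Mul(Add(Z, Z), Add(Z, -11)) = Mul(Mul(2, Z), Add(-11, Z)) = Mul(2, Z, Add(-11, Z)))
Function('R')(I) = 16 (Function('R')(I) = Add(Mul(-4, -5), -4) = Add(20, -4) = 16)
Mul(Function('Q')(230), Function('R')(Function('q')(3))) = Mul(Mul(Rational(-1, 1253), 230), 16) = Mul(Rational(-230, 1253), 16) = Rational(-3680, 1253)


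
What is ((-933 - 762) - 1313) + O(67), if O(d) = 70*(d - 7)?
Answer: 1192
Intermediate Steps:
O(d) = -490 + 70*d (O(d) = 70*(-7 + d) = -490 + 70*d)
((-933 - 762) - 1313) + O(67) = ((-933 - 762) - 1313) + (-490 + 70*67) = (-1695 - 1313) + (-490 + 4690) = -3008 + 4200 = 1192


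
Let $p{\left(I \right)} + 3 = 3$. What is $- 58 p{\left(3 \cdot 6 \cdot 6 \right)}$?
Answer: $0$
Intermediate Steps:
$p{\left(I \right)} = 0$ ($p{\left(I \right)} = -3 + 3 = 0$)
$- 58 p{\left(3 \cdot 6 \cdot 6 \right)} = \left(-58\right) 0 = 0$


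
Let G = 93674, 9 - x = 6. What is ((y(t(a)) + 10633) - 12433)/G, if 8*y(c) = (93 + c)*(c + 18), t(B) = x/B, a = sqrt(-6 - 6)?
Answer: -50907/2997568 - 111*I*sqrt(3)/1498784 ≈ -0.016983 - 0.00012828*I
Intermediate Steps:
x = 3 (x = 9 - 1*6 = 9 - 6 = 3)
a = 2*I*sqrt(3) (a = sqrt(-12) = 2*I*sqrt(3) ≈ 3.4641*I)
t(B) = 3/B
y(c) = (18 + c)*(93 + c)/8 (y(c) = ((93 + c)*(c + 18))/8 = ((93 + c)*(18 + c))/8 = ((18 + c)*(93 + c))/8 = (18 + c)*(93 + c)/8)
((y(t(a)) + 10633) - 12433)/G = (((837/4 + (3/((2*I*sqrt(3))))**2/8 + 111*(3/((2*I*sqrt(3))))/8) + 10633) - 12433)/93674 = (((837/4 + (3*(-I*sqrt(3)/6))**2/8 + 111*(3*(-I*sqrt(3)/6))/8) + 10633) - 12433)*(1/93674) = (((837/4 + (-I*sqrt(3)/2)**2/8 + 111*(-I*sqrt(3)/2)/8) + 10633) - 12433)*(1/93674) = (((837/4 + (1/8)*(-3/4) - 111*I*sqrt(3)/16) + 10633) - 12433)*(1/93674) = (((837/4 - 3/32 - 111*I*sqrt(3)/16) + 10633) - 12433)*(1/93674) = (((6693/32 - 111*I*sqrt(3)/16) + 10633) - 12433)*(1/93674) = ((346949/32 - 111*I*sqrt(3)/16) - 12433)*(1/93674) = (-50907/32 - 111*I*sqrt(3)/16)*(1/93674) = -50907/2997568 - 111*I*sqrt(3)/1498784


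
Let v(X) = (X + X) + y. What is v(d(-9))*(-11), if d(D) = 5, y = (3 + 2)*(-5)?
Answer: 165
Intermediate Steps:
y = -25 (y = 5*(-5) = -25)
v(X) = -25 + 2*X (v(X) = (X + X) - 25 = 2*X - 25 = -25 + 2*X)
v(d(-9))*(-11) = (-25 + 2*5)*(-11) = (-25 + 10)*(-11) = -15*(-11) = 165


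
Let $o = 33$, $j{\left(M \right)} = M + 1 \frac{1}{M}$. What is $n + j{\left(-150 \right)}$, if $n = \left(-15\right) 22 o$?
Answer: $- \frac{1656001}{150} \approx -11040.0$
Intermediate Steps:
$j{\left(M \right)} = M + \frac{1}{M}$
$n = -10890$ ($n = \left(-15\right) 22 \cdot 33 = \left(-330\right) 33 = -10890$)
$n + j{\left(-150 \right)} = -10890 - \left(150 - \frac{1}{-150}\right) = -10890 - \frac{22501}{150} = - \frac{1656001}{150}$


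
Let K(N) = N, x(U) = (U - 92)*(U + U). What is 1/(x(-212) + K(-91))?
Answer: 1/128805 ≈ 7.7637e-6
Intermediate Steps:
x(U) = 2*U*(-92 + U) (x(U) = (-92 + U)*(2*U) = 2*U*(-92 + U))
1/(x(-212) + K(-91)) = 1/(2*(-212)*(-92 - 212) - 91) = 1/(2*(-212)*(-304) - 91) = 1/(128896 - 91) = 1/128805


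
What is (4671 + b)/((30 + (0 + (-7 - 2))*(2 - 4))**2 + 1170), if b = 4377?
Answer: 1508/579 ≈ 2.6045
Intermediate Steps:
(4671 + b)/((30 + (0 + (-7 - 2))*(2 - 4))**2 + 1170) = (4671 + 4377)/((30 + (0 + (-7 - 2))*(2 - 4))**2 + 1170) = 9048/((30 + (0 - 9)*(-2))**2 + 1170) = 9048/((30 - 9*(-2))**2 + 1170) = 9048/((30 + 18)**2 + 1170) = 9048/(48**2 + 1170) = 9048/(2304 + 1170) = 9048/3474 = 9048*(1/3474) = 1508/579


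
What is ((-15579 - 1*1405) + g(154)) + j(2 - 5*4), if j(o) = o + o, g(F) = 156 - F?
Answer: -17018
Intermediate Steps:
j(o) = 2*o
((-15579 - 1*1405) + g(154)) + j(2 - 5*4) = ((-15579 - 1*1405) + (156 - 1*154)) + 2*(2 - 5*4) = ((-15579 - 1405) + (156 - 154)) + 2*(2 - 20) = (-16984 + 2) + 2*(-18) = -16982 - 36 = -17018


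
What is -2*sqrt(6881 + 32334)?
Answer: -2*sqrt(39215) ≈ -396.06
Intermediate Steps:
-2*sqrt(6881 + 32334) = -2*sqrt(39215)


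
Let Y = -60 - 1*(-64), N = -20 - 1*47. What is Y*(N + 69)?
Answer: 8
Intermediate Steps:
N = -67 (N = -20 - 47 = -67)
Y = 4 (Y = -60 + 64 = 4)
Y*(N + 69) = 4*(-67 + 69) = 4*2 = 8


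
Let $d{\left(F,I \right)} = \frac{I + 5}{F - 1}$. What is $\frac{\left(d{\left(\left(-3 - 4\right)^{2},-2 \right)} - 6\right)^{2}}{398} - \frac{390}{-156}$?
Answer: $\frac{263745}{101888} \approx 2.5886$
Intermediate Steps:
$d{\left(F,I \right)} = \frac{5 + I}{-1 + F}$
$\frac{\left(d{\left(\left(-3 - 4\right)^{2},-2 \right)} - 6\right)^{2}}{398} - \frac{390}{-156} = \frac{\left(\frac{5 - 2}{-1 + \left(-3 - 4\right)^{2}} - 6\right)^{2}}{398} - \frac{390}{-156} = \left(\frac{1}{-1 + \left(-7\right)^{2}} \cdot 3 - 6\right)^{2} \cdot \frac{1}{398} - - \frac{5}{2} = \left(\frac{1}{-1 + 49} \cdot 3 - 6\right)^{2} \cdot \frac{1}{398} + \frac{5}{2} = \left(\frac{1}{48} \cdot 3 - 6\right)^{2} \cdot \frac{1}{398} + \frac{5}{2} = \left(\frac{1}{16} - 6\right)^{2} \cdot \frac{1}{398} + \frac{5}{2} = \left(- \frac{95}{16}\right)^{2} \cdot \frac{1}{398} + \frac{5}{2} = \frac{9025}{256} \cdot \frac{1}{398} + \frac{5}{2} = \frac{9025}{101888} + \frac{5}{2} = \frac{263745}{101888}$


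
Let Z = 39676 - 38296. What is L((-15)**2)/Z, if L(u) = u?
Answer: 15/92 ≈ 0.16304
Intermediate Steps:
Z = 1380
L((-15)**2)/Z = (-15)**2/1380 = 225*(1/1380) = 15/92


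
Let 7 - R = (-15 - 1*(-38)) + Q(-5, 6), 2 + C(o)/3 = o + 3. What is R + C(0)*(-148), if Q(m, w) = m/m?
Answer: -461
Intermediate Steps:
C(o) = 3 + 3*o (C(o) = -6 + 3*(o + 3) = -6 + 3*(3 + o) = -6 + (9 + 3*o) = 3 + 3*o)
Q(m, w) = 1
R = -17 (R = 7 - ((-15 - 1*(-38)) + 1) = 7 - ((-15 + 38) + 1) = 7 - (23 + 1) = 7 - 1*24 = 7 - 24 = -17)
R + C(0)*(-148) = -17 + (3 + 3*0)*(-148) = -17 + (3 + 0)*(-148) = -17 + 3*(-148) = -17 - 444 = -461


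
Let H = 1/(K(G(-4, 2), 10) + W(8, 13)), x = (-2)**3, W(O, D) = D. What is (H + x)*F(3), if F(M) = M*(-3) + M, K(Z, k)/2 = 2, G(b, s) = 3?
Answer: 810/17 ≈ 47.647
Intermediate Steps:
K(Z, k) = 4 (K(Z, k) = 2*2 = 4)
F(M) = -2*M (F(M) = -3*M + M = -2*M)
x = -8
H = 1/17 (H = 1/(4 + 13) = 1/17 ≈ 0.058824)
(H + x)*F(3) = (1/17 - 8)*(-2*3) = -135/17*(-6) = 810/17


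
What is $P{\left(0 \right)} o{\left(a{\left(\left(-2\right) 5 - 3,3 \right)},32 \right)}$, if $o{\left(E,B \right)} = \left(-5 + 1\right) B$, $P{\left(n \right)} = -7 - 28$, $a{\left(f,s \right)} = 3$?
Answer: $4480$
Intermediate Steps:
$P{\left(n \right)} = -35$
$o{\left(E,B \right)} = - 4 B$
$P{\left(0 \right)} o{\left(a{\left(\left(-2\right) 5 - 3,3 \right)},32 \right)} = - 35 \left(\left(-4\right) 32\right) = \left(-35\right) \left(-128\right) = 4480$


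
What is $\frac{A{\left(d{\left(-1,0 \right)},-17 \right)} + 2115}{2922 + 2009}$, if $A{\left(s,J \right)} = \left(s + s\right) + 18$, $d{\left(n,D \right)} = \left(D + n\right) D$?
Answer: $\frac{2133}{4931} \approx 0.43257$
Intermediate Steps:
$d{\left(n,D \right)} = D \left(D + n\right)$
$A{\left(s,J \right)} = 18 + 2 s$ ($A{\left(s,J \right)} = 2 s + 18 = 18 + 2 s$)
$\frac{A{\left(d{\left(-1,0 \right)},-17 \right)} + 2115}{2922 + 2009} = \frac{\left(18 + 2 \cdot 0 \left(0 - 1\right)\right) + 2115}{2922 + 2009} = \frac{\left(18 + 2 \cdot 0 \left(-1\right)\right) + 2115}{4931} = \left(\left(18 + 2 \cdot 0\right) + 2115\right) \frac{1}{4931} = \left(\left(18 + 0\right) + 2115\right) \frac{1}{4931} = \left(18 + 2115\right) \frac{1}{4931} = 2133 \cdot \frac{1}{4931} = \frac{2133}{4931}$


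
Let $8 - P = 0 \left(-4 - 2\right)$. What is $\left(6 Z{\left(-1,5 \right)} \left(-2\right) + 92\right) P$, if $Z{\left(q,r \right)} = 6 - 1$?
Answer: $256$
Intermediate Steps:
$Z{\left(q,r \right)} = 5$
$P = 8$ ($P = 8 - 0 \left(-4 - 2\right) = 8 - 0 \left(-6\right) = 8 - 0 = 8 + 0 = 8$)
$\left(6 Z{\left(-1,5 \right)} \left(-2\right) + 92\right) P = \left(6 \cdot 5 \left(-2\right) + 92\right) 8 = \left(30 \left(-2\right) + 92\right) 8 = \left(-60 + 92\right) 8 = 32 \cdot 8 = 256$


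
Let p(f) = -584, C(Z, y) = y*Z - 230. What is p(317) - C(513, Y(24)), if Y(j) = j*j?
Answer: -295842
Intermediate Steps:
Y(j) = j²
C(Z, y) = -230 + Z*y (C(Z, y) = Z*y - 230 = -230 + Z*y)
p(317) - C(513, Y(24)) = -584 - (-230 + 513*24²) = -584 - (-230 + 513*576) = -584 - (-230 + 295488) = -584 - 1*295258 = -584 - 295258 = -295842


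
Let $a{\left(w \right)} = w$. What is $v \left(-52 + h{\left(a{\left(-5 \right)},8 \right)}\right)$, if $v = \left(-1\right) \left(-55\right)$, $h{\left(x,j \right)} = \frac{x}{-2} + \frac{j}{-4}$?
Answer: $- \frac{5665}{2} \approx -2832.5$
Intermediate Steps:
$h{\left(x,j \right)} = - \frac{x}{2} - \frac{j}{4}$ ($h{\left(x,j \right)} = x \left(- \frac{1}{2}\right) + j \left(- \frac{1}{4}\right) = - \frac{x}{2} - \frac{j}{4}$)
$v = 55$
$v \left(-52 + h{\left(a{\left(-5 \right)},8 \right)}\right) = 55 \left(-52 - - \frac{1}{2}\right) = 55 \left(-52 + \left(\frac{5}{2} - 2\right)\right) = 55 \left(-52 + \frac{1}{2}\right) = 55 \left(- \frac{103}{2}\right) = - \frac{5665}{2}$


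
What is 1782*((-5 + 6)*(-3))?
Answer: -5346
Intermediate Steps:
1782*((-5 + 6)*(-3)) = 1782*(1*(-3)) = 1782*(-3) = -5346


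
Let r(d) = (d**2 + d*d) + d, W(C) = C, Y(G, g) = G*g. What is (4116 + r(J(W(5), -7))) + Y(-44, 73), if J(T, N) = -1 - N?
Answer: 982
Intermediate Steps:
r(d) = d + 2*d**2 (r(d) = (d**2 + d**2) + d = 2*d**2 + d = d + 2*d**2)
(4116 + r(J(W(5), -7))) + Y(-44, 73) = (4116 + (-1 - 1*(-7))*(1 + 2*(-1 - 1*(-7)))) - 44*73 = (4116 + (-1 + 7)*(1 + 2*(-1 + 7))) - 3212 = (4116 + 6*(1 + 2*6)) - 3212 = (4116 + 6*(1 + 12)) - 3212 = (4116 + 6*13) - 3212 = (4116 + 78) - 3212 = 4194 - 3212 = 982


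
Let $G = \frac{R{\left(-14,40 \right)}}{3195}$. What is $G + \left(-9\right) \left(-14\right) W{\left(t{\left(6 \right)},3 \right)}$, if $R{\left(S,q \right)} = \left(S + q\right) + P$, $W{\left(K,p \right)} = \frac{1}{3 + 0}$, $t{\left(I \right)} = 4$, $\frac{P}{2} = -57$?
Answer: $\frac{134102}{3195} \approx 41.972$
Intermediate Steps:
$P = -114$ ($P = 2 \left(-57\right) = -114$)
$W{\left(K,p \right)} = \frac{1}{3}$
$R{\left(S,q \right)} = -114 + S + q$ ($R{\left(S,q \right)} = \left(S + q\right) - 114 = -114 + S + q$)
$G = - \frac{88}{3195}$ ($G = \frac{-114 - 14 + 40}{3195} = \left(-88\right) \frac{1}{3195} = - \frac{88}{3195} \approx -0.027543$)
$G + \left(-9\right) \left(-14\right) W{\left(t{\left(6 \right)},3 \right)} = - \frac{88}{3195} + \left(-9\right) \left(-14\right) \frac{1}{3} = - \frac{88}{3195} + 126 \cdot \frac{1}{3} = - \frac{88}{3195} + 42 = \frac{134102}{3195}$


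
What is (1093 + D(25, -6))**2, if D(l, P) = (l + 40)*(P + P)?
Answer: 97969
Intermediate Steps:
D(l, P) = 2*P*(40 + l) (D(l, P) = (40 + l)*(2*P) = 2*P*(40 + l))
(1093 + D(25, -6))**2 = (1093 + 2*(-6)*(40 + 25))**2 = (1093 + 2*(-6)*65)**2 = (1093 - 780)**2 = 313**2 = 97969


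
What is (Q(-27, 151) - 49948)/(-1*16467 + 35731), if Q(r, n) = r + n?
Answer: -1557/602 ≈ -2.5864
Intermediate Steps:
Q(r, n) = n + r
(Q(-27, 151) - 49948)/(-1*16467 + 35731) = ((151 - 27) - 49948)/(-1*16467 + 35731) = (124 - 49948)/(-16467 + 35731) = -49824/19264 = -49824*1/19264 = -1557/602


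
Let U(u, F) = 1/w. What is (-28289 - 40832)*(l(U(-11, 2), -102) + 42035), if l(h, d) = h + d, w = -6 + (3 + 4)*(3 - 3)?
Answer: -17390636237/6 ≈ -2.8984e+9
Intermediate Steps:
w = -6 (w = -6 + 7*0 = -6 + 0 = -6)
U(u, F) = -1/6 (U(u, F) = 1/(-6) = -1/6)
l(h, d) = d + h
(-28289 - 40832)*(l(U(-11, 2), -102) + 42035) = (-28289 - 40832)*((-102 - 1/6) + 42035) = -69121*(-613/6 + 42035) = -69121*251597/6 = -17390636237/6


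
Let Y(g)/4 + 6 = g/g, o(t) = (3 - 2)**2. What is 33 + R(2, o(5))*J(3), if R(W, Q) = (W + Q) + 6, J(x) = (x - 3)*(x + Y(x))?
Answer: 33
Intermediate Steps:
o(t) = 1 (o(t) = 1**2 = 1)
Y(g) = -20 (Y(g) = -24 + 4*(g/g) = -24 + 4*1 = -24 + 4 = -20)
J(x) = (-20 + x)*(-3 + x) (J(x) = (x - 3)*(x - 20) = (-3 + x)*(-20 + x) = (-20 + x)*(-3 + x))
R(W, Q) = 6 + Q + W (R(W, Q) = (Q + W) + 6 = 6 + Q + W)
33 + R(2, o(5))*J(3) = 33 + (6 + 1 + 2)*(60 + 3**2 - 23*3) = 33 + 9*(60 + 9 - 69) = 33 + 9*0 = 33 + 0 = 33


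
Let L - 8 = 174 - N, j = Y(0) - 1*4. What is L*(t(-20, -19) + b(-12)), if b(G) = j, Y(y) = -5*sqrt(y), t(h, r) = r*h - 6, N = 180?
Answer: 740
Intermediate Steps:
t(h, r) = -6 + h*r (t(h, r) = h*r - 6 = -6 + h*r)
j = -4 (j = -5*sqrt(0) - 1*4 = -5*0 - 4 = 0 - 4 = -4)
L = 2 (L = 8 + (174 - 1*180) = 8 + (174 - 180) = 8 - 6 = 2)
b(G) = -4
L*(t(-20, -19) + b(-12)) = 2*((-6 - 20*(-19)) - 4) = 2*((-6 + 380) - 4) = 2*(374 - 4) = 2*370 = 740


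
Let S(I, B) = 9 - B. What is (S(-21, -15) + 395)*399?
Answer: 167181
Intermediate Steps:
(S(-21, -15) + 395)*399 = ((9 - 1*(-15)) + 395)*399 = ((9 + 15) + 395)*399 = (24 + 395)*399 = 419*399 = 167181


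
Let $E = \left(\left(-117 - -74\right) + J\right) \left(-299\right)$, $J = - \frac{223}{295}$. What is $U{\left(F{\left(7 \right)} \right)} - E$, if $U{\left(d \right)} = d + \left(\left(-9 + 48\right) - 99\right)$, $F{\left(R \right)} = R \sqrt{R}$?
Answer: $- \frac{3877192}{295} + 7 \sqrt{7} \approx -13125.0$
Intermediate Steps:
$J = - \frac{223}{295}$ ($J = \left(-223\right) \frac{1}{295} = - \frac{223}{295} \approx -0.75593$)
$F{\left(R \right)} = R^{\frac{3}{2}}$
$U{\left(d \right)} = -60 + d$ ($U{\left(d \right)} = d + \left(39 - 99\right) = d - 60 = -60 + d$)
$E = \frac{3859492}{295}$ ($E = \left(\left(-117 - -74\right) - \frac{223}{295}\right) \left(-299\right) = \left(\left(-117 + 74\right) - \frac{223}{295}\right) \left(-299\right) = \left(-43 - \frac{223}{295}\right) \left(-299\right) = \left(- \frac{12908}{295}\right) \left(-299\right) = \frac{3859492}{295} \approx 13083.0$)
$U{\left(F{\left(7 \right)} \right)} - E = \left(-60 + 7^{\frac{3}{2}}\right) - \frac{3859492}{295} = \left(-60 + 7 \sqrt{7}\right) - \frac{3859492}{295} = - \frac{3877192}{295} + 7 \sqrt{7}$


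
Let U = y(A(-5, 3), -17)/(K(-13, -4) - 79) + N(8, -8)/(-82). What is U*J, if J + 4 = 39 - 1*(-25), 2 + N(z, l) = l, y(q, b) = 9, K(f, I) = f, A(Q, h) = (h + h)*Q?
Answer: 1365/943 ≈ 1.4475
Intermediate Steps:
A(Q, h) = 2*Q*h (A(Q, h) = (2*h)*Q = 2*Q*h)
N(z, l) = -2 + l
U = 91/3772 (U = 9/(-13 - 79) + (-2 - 8)/(-82) = 9/(-92) - 10*(-1/82) = 9*(-1/92) + 5/41 = -9/92 + 5/41 = 91/3772 ≈ 0.024125)
J = 60 (J = -4 + (39 - 1*(-25)) = -4 + (39 + 25) = -4 + 64 = 60)
U*J = (91/3772)*60 = 1365/943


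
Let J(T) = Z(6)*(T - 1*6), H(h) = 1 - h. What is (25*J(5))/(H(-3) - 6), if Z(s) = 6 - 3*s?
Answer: -150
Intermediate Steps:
J(T) = 72 - 12*T (J(T) = (6 - 3*6)*(T - 1*6) = (6 - 18)*(T - 6) = -12*(-6 + T) = 72 - 12*T)
(25*J(5))/(H(-3) - 6) = (25*(72 - 12*5))/((1 - 1*(-3)) - 6) = (25*(72 - 60))/((1 + 3) - 6) = (25*12)/(4 - 6) = 300/(-2) = 300*(-½) = -150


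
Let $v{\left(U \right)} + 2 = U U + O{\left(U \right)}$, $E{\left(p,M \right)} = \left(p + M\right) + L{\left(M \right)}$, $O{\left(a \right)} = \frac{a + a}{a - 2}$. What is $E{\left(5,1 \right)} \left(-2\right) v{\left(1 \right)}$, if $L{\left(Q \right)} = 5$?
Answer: $66$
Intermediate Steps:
$O{\left(a \right)} = \frac{2 a}{-2 + a}$
$E{\left(p,M \right)} = 5 + M + p$ ($E{\left(p,M \right)} = \left(p + M\right) + 5 = \left(M + p\right) + 5 = 5 + M + p$)
$v{\left(U \right)} = -2 + U^{2} + \frac{2 U}{-2 + U}$ ($v{\left(U \right)} = -2 + \left(U U + \frac{2 U}{-2 + U}\right) = -2 + \left(U^{2} + \frac{2 U}{-2 + U}\right) = -2 + U^{2} + \frac{2 U}{-2 + U}$)
$E{\left(5,1 \right)} \left(-2\right) v{\left(1 \right)} = \left(5 + 1 + 5\right) \left(-2\right) \frac{4 + 1^{3} - 2 \cdot 1^{2}}{-2 + 1} = 11 \left(-2\right) \frac{4 + 1 - 2}{-1} = - 22 \left(- (4 + 1 - 2)\right) = - 22 \left(\left(-1\right) 3\right) = \left(-22\right) \left(-3\right) = 66$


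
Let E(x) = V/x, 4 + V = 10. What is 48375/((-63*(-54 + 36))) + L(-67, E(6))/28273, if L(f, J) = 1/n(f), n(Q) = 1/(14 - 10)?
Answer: 21709697/508914 ≈ 42.659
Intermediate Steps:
V = 6 (V = -4 + 10 = 6)
n(Q) = 1/4
E(x) = 6/x
L(f, J) = 4 (L(f, J) = 1/(1/4) = 4)
48375/((-63*(-54 + 36))) + L(-67, E(6))/28273 = 48375/((-63*(-54 + 36))) + 4/28273 = 48375/((-63*(-18))) + 4*(1/28273) = 48375/1134 + 4/28273 = 48375*(1/1134) + 4/28273 = 5375/126 + 4/28273 = 21709697/508914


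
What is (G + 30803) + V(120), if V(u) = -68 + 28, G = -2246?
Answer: 28517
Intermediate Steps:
V(u) = -40
(G + 30803) + V(120) = (-2246 + 30803) - 40 = 28557 - 40 = 28517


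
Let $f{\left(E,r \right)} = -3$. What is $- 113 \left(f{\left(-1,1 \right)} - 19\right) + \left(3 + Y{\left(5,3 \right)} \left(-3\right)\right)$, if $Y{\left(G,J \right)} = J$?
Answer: $2480$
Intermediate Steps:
$- 113 \left(f{\left(-1,1 \right)} - 19\right) + \left(3 + Y{\left(5,3 \right)} \left(-3\right)\right) = - 113 \left(-3 - 19\right) + \left(3 + 3 \left(-3\right)\right) = \left(-113\right) \left(-22\right) + \left(3 - 9\right) = 2486 - 6 = 2480$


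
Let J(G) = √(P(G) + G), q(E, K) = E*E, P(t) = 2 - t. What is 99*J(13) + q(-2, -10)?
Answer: 4 + 99*√2 ≈ 144.01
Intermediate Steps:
q(E, K) = E²
J(G) = √2 (J(G) = √((2 - G) + G) = √2)
99*J(13) + q(-2, -10) = 99*√2 + (-2)² = 99*√2 + 4 = 4 + 99*√2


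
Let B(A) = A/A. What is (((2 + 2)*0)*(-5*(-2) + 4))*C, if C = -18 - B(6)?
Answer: 0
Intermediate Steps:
B(A) = 1
C = -19 (C = -18 - 1*1 = -18 - 1 = -19)
(((2 + 2)*0)*(-5*(-2) + 4))*C = (((2 + 2)*0)*(-5*(-2) + 4))*(-19) = ((4*0)*(10 + 4))*(-19) = (0*14)*(-19) = 0*(-19) = 0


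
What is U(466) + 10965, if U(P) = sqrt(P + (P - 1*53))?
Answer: 10965 + sqrt(879) ≈ 10995.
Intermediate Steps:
U(P) = sqrt(-53 + 2*P) (U(P) = sqrt(P + (P - 53)) = sqrt(P + (-53 + P)) = sqrt(-53 + 2*P))
U(466) + 10965 = sqrt(-53 + 2*466) + 10965 = sqrt(-53 + 932) + 10965 = sqrt(879) + 10965 = 10965 + sqrt(879)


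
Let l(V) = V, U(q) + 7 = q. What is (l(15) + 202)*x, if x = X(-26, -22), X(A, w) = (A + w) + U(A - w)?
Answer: -12803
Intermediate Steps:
U(q) = -7 + q
X(A, w) = -7 + 2*A (X(A, w) = (A + w) + (-7 + (A - w)) = (A + w) + (-7 + A - w) = -7 + 2*A)
x = -59 (x = -7 + 2*(-26) = -7 - 52 = -59)
(l(15) + 202)*x = (15 + 202)*(-59) = 217*(-59) = -12803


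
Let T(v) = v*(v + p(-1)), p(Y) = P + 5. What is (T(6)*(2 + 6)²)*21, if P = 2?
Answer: 104832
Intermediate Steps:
p(Y) = 7 (p(Y) = 2 + 5 = 7)
T(v) = v*(7 + v) (T(v) = v*(v + 7) = v*(7 + v))
(T(6)*(2 + 6)²)*21 = ((6*(7 + 6))*(2 + 6)²)*21 = ((6*13)*8²)*21 = (78*64)*21 = 4992*21 = 104832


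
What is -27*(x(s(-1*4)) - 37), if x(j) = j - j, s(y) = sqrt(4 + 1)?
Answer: 999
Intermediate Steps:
s(y) = sqrt(5)
x(j) = 0
-27*(x(s(-1*4)) - 37) = -27*(0 - 37) = -27*(-37) = 999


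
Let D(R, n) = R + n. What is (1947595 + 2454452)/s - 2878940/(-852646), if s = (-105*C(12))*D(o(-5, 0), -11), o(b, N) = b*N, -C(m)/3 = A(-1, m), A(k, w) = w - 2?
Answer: -608938749227/4924030650 ≈ -123.67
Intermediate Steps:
A(k, w) = -2 + w
C(m) = 6 - 3*m (C(m) = -3*(-2 + m) = 6 - 3*m)
o(b, N) = N*b
s = -34650 (s = (-105*(6 - 3*12))*(0*(-5) - 11) = (-105*(6 - 36))*(0 - 11) = -105*(-30)*(-11) = 3150*(-11) = -34650)
(1947595 + 2454452)/s - 2878940/(-852646) = (1947595 + 2454452)/(-34650) - 2878940/(-852646) = 4402047*(-1/34650) - 2878940*(-1/852646) = -1467349/11550 + 1439470/426323 = -608938749227/4924030650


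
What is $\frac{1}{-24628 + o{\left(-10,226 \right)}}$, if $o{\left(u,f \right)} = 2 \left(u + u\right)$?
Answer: $- \frac{1}{24668} \approx -4.0538 \cdot 10^{-5}$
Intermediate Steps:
$o{\left(u,f \right)} = 4 u$ ($o{\left(u,f \right)} = 2 \cdot 2 u = 4 u$)
$\frac{1}{-24628 + o{\left(-10,226 \right)}} = \frac{1}{-24628 + 4 \left(-10\right)} = \frac{1}{-24628 - 40} = \frac{1}{-24668} = - \frac{1}{24668}$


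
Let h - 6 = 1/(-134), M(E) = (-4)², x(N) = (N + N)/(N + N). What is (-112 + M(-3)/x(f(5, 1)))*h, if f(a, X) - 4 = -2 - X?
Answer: -38544/67 ≈ -575.28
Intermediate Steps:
f(a, X) = 2 - X (f(a, X) = 4 + (-2 - X) = 2 - X)
x(N) = 1 (x(N) = (2*N)/((2*N)) = (2*N)*(1/(2*N)) = 1)
M(E) = 16
h = 803/134 (h = 6 + 1/(-134) = 6 - 1/134 = 803/134 ≈ 5.9925)
(-112 + M(-3)/x(f(5, 1)))*h = (-112 + 16/1)*(803/134) = (-112 + 16*1)*(803/134) = (-112 + 16)*(803/134) = -96*803/134 = -38544/67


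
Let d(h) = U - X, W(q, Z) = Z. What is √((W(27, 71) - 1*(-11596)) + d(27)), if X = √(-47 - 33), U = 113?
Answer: 2*√(2945 - I*√5) ≈ 108.54 - 0.041204*I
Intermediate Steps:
X = 4*I*√5 (X = √(-80) = 4*I*√5 ≈ 8.9443*I)
d(h) = 113 - 4*I*√5
√((W(27, 71) - 1*(-11596)) + d(27)) = √((71 - 1*(-11596)) + (113 - 4*I*√5)) = √((71 + 11596) + (113 - 4*I*√5)) = √(11667 + (113 - 4*I*√5)) = √(11780 - 4*I*√5)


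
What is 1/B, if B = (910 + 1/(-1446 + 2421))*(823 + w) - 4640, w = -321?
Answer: 975/440876002 ≈ 2.2115e-6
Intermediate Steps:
B = 440876002/975 (B = (910 + 1/(-1446 + 2421))*(823 - 321) - 4640 = (910 + 1/975)*502 - 4640 = (887251/975)*502 - 4640 = 445400002/975 - 4640 = 440876002/975 ≈ 4.5218e+5)
1/B = 1/(440876002/975) = 975/440876002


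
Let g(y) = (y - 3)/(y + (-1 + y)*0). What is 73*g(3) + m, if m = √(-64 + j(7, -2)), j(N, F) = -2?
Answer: I*√66 ≈ 8.124*I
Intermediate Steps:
g(y) = (-3 + y)/y (g(y) = (-3 + y)/(y + 0) = (-3 + y)/y)
m = I*√66 (m = √(-64 - 2) = √(-66) = I*√66 ≈ 8.124*I)
73*g(3) + m = 73*((-3 + 3)/3) + I*√66 = 73*((⅓)*0) + I*√66 = 73*0 + I*√66 = 0 + I*√66 = I*√66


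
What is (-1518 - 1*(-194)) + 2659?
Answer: 1335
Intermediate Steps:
(-1518 - 1*(-194)) + 2659 = (-1518 + 194) + 2659 = -1324 + 2659 = 1335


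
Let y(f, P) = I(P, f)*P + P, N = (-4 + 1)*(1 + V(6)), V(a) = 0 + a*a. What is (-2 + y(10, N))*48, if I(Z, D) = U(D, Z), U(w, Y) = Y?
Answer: 585984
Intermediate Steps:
V(a) = a² (V(a) = 0 + a² = a²)
I(Z, D) = Z
N = -111 (N = (-4 + 1)*(1 + 6²) = -3*(1 + 36) = -3*37 = -111)
y(f, P) = P + P² (y(f, P) = P*P + P = P² + P = P + P²)
(-2 + y(10, N))*48 = (-2 - 111*(1 - 111))*48 = (-2 - 111*(-110))*48 = (-2 + 12210)*48 = 12208*48 = 585984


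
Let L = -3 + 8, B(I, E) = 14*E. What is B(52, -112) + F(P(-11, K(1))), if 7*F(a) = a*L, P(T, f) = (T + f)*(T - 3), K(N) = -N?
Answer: -1448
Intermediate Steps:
L = 5
P(T, f) = (-3 + T)*(T + f) (P(T, f) = (T + f)*(-3 + T) = (-3 + T)*(T + f))
F(a) = 5*a/7 (F(a) = (a*5)/7 = (5*a)/7 = 5*a/7)
B(52, -112) + F(P(-11, K(1))) = 14*(-112) + 5*((-11)² - 3*(-11) - (-3) - (-11))/7 = -1568 + 5*(121 + 33 - 3*(-1) - 11*(-1))/7 = -1568 + 5*(121 + 33 + 3 + 11)/7 = -1568 + (5/7)*168 = -1568 + 120 = -1448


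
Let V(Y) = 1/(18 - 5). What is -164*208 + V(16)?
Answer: -443455/13 ≈ -34112.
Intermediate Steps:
V(Y) = 1/13
-164*208 + V(16) = -164*208 + 1/13 = -34112 + 1/13 = -443455/13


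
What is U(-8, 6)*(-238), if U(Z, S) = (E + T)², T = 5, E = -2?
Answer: -2142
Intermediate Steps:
U(Z, S) = 9 (U(Z, S) = (-2 + 5)² = 3² = 9)
U(-8, 6)*(-238) = 9*(-238) = -2142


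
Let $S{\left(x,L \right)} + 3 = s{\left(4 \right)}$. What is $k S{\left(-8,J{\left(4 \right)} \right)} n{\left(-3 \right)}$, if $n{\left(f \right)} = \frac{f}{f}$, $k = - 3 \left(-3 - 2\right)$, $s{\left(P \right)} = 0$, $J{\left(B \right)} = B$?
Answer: $-45$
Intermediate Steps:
$S{\left(x,L \right)} = -3$ ($S{\left(x,L \right)} = -3 + 0 = -3$)
$k = 15$ ($k = \left(-3\right) \left(-5\right) = 15$)
$n{\left(f \right)} = 1$
$k S{\left(-8,J{\left(4 \right)} \right)} n{\left(-3 \right)} = 15 \left(-3\right) 1 = \left(-45\right) 1 = -45$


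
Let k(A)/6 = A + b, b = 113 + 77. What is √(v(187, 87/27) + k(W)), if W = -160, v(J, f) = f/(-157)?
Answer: √39926827/471 ≈ 13.416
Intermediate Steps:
b = 190
v(J, f) = -f/157 (v(J, f) = f*(-1/157) = -f/157)
k(A) = 1140 + 6*A (k(A) = 6*(A + 190) = 6*(190 + A) = 1140 + 6*A)
√(v(187, 87/27) + k(W)) = √(-87/(157*27) + (1140 + 6*(-160))) = √(-87/(157*27) + (1140 - 960)) = √(-1/157*29/9 + 180) = √(-29/1413 + 180) = √(254311/1413) = √39926827/471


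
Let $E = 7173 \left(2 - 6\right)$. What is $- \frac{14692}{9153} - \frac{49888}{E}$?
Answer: $\frac{974500}{7294941} \approx 0.13359$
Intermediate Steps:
$E = -28692$ ($E = 7173 \left(2 - 6\right) = 7173 \left(-4\right) = -28692$)
$- \frac{14692}{9153} - \frac{49888}{E} = - \frac{14692}{9153} - \frac{49888}{-28692} = \left(-14692\right) \frac{1}{9153} - - \frac{12472}{7173} = - \frac{14692}{9153} + \frac{12472}{7173} = \frac{974500}{7294941}$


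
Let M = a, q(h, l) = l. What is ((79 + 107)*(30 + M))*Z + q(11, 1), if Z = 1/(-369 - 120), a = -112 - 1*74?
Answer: 9835/163 ≈ 60.337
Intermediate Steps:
a = -186 (a = -112 - 74 = -186)
M = -186
Z = -1/489 (Z = 1/(-489) = -1/489 ≈ -0.0020450)
((79 + 107)*(30 + M))*Z + q(11, 1) = ((79 + 107)*(30 - 186))*(-1/489) + 1 = (186*(-156))*(-1/489) + 1 = -29016*(-1/489) + 1 = 9672/163 + 1 = 9835/163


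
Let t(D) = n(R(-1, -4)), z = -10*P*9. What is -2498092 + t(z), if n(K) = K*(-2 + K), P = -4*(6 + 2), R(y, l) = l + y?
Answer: -2498057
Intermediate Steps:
P = -32 (P = -4*8 = -32)
z = 2880 (z = -10*(-32)*9 = 320*9 = 2880)
t(D) = 35 (t(D) = (-4 - 1)*(-2 + (-4 - 1)) = -5*(-2 - 5) = -5*(-7) = 35)
-2498092 + t(z) = -2498092 + 35 = -2498057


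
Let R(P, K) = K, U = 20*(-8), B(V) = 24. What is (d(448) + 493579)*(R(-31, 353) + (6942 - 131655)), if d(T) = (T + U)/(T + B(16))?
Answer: -3621512058920/59 ≈ -6.1382e+10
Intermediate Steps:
U = -160
d(T) = (-160 + T)/(24 + T) (d(T) = (T - 160)/(T + 24) = (-160 + T)/(24 + T))
(d(448) + 493579)*(R(-31, 353) + (6942 - 131655)) = ((-160 + 448)/(24 + 448) + 493579)*(353 + (6942 - 131655)) = (288/472 + 493579)*(353 - 124713) = ((1/472)*288 + 493579)*(-124360) = (36/59 + 493579)*(-124360) = (29121197/59)*(-124360) = -3621512058920/59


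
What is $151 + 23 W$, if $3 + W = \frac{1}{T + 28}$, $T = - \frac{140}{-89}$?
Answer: $\frac{217871}{2632} \approx 82.778$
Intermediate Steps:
$T = \frac{140}{89}$ ($T = \left(-140\right) \left(- \frac{1}{89}\right) = \frac{140}{89} \approx 1.573$)
$W = - \frac{7807}{2632}$ ($W = -3 + \frac{1}{\frac{140}{89} + 28} = -3 + \frac{1}{\frac{2632}{89}} = -3 + \frac{89}{2632} = - \frac{7807}{2632} \approx -2.9662$)
$151 + 23 W = 151 + 23 \left(- \frac{7807}{2632}\right) = 151 - \frac{179561}{2632} = \frac{217871}{2632}$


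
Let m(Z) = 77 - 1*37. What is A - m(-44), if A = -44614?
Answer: -44654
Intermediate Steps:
m(Z) = 40 (m(Z) = 77 - 37 = 40)
A - m(-44) = -44614 - 1*40 = -44614 - 40 = -44654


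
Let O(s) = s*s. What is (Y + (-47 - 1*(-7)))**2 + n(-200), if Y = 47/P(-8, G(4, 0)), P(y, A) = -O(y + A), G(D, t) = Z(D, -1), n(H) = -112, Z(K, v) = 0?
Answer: 6337697/4096 ≈ 1547.3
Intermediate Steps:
O(s) = s**2
G(D, t) = 0
P(y, A) = -(A + y)**2 (P(y, A) = -(y + A)**2 = -(A + y)**2)
Y = -47/64 (Y = 47/((-(0 - 8)**2)) = 47/((-1*(-8)**2)) = 47/((-1*64)) = 47/(-64) = 47*(-1/64) = -47/64 ≈ -0.73438)
(Y + (-47 - 1*(-7)))**2 + n(-200) = (-47/64 + (-47 - 1*(-7)))**2 - 112 = (-47/64 + (-47 + 7))**2 - 112 = (-47/64 - 40)**2 - 112 = (-2607/64)**2 - 112 = 6796449/4096 - 112 = 6337697/4096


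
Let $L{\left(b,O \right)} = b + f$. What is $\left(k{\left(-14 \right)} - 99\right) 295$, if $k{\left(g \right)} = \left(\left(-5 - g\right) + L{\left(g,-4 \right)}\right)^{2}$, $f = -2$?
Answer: $-14750$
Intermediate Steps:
$L{\left(b,O \right)} = -2 + b$ ($L{\left(b,O \right)} = b - 2 = -2 + b$)
$k{\left(g \right)} = 49$ ($k{\left(g \right)} = \left(\left(-5 - g\right) + \left(-2 + g\right)\right)^{2} = \left(-7\right)^{2} = 49$)
$\left(k{\left(-14 \right)} - 99\right) 295 = \left(49 - 99\right) 295 = \left(-50\right) 295 = -14750$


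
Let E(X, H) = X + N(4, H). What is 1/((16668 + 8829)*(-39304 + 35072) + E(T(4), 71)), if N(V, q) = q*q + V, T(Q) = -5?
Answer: -1/107898264 ≈ -9.2680e-9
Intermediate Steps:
N(V, q) = V + q² (N(V, q) = q² + V = V + q²)
E(X, H) = 4 + X + H² (E(X, H) = X + (4 + H²) = 4 + X + H²)
1/((16668 + 8829)*(-39304 + 35072) + E(T(4), 71)) = 1/((16668 + 8829)*(-39304 + 35072) + (4 - 5 + 71²)) = 1/(25497*(-4232) + (4 - 5 + 5041)) = 1/(-107903304 + 5040) = 1/(-107898264) = -1/107898264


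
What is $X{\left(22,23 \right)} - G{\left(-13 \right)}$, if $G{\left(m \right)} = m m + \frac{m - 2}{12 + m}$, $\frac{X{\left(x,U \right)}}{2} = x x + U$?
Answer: $830$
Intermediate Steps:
$X{\left(x,U \right)} = 2 U + 2 x^{2}$ ($X{\left(x,U \right)} = 2 \left(x x + U\right) = 2 \left(x^{2} + U\right) = 2 \left(U + x^{2}\right) = 2 U + 2 x^{2}$)
$G{\left(m \right)} = m^{2} + \frac{-2 + m}{12 + m}$
$X{\left(22,23 \right)} - G{\left(-13 \right)} = \left(2 \cdot 23 + 2 \cdot 22^{2}\right) - \frac{-2 - 13 + \left(-13\right)^{3} + 12 \left(-13\right)^{2}}{12 - 13} = \left(46 + 2 \cdot 484\right) - \frac{-2 - 13 - 2197 + 12 \cdot 169}{-1} = \left(46 + 968\right) - - (-2 - 13 - 2197 + 2028) = 1014 - \left(-1\right) \left(-184\right) = 1014 - 184 = 830$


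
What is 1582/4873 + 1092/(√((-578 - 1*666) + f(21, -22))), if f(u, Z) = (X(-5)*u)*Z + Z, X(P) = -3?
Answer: 1582/4873 + 91*√30/5 ≈ 100.01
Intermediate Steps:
f(u, Z) = Z - 3*Z*u (f(u, Z) = (-3*u)*Z + Z = -3*Z*u + Z = Z - 3*Z*u)
1582/4873 + 1092/(√((-578 - 1*666) + f(21, -22))) = 1582/4873 + 1092/(√((-578 - 1*666) - 22*(1 - 3*21))) = 1582*(1/4873) + 1092/(√((-578 - 666) - 22*(1 - 63))) = 1582/4873 + 1092/(√(-1244 - 22*(-62))) = 1582/4873 + 1092/(√(-1244 + 1364)) = 1582/4873 + 1092/(√120) = 1582/4873 + 1092/((2*√30)) = 1582/4873 + 1092*(√30/60) = 1582/4873 + 91*√30/5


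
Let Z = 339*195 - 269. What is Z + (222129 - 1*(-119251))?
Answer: 407216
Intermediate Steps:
Z = 65836 (Z = 66105 - 269 = 65836)
Z + (222129 - 1*(-119251)) = 65836 + (222129 - 1*(-119251)) = 65836 + (222129 + 119251) = 65836 + 341380 = 407216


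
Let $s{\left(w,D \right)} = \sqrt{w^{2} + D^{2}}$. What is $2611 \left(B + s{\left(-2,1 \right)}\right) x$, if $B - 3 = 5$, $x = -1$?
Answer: $-20888 - 2611 \sqrt{5} \approx -26726.0$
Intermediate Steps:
$B = 8$ ($B = 3 + 5 = 8$)
$s{\left(w,D \right)} = \sqrt{D^{2} + w^{2}}$
$2611 \left(B + s{\left(-2,1 \right)}\right) x = 2611 \left(8 + \sqrt{1^{2} + \left(-2\right)^{2}}\right) \left(-1\right) = 2611 \left(8 + \sqrt{1 + 4}\right) \left(-1\right) = 2611 \left(8 + \sqrt{5}\right) \left(-1\right) = 2611 \left(-8 - \sqrt{5}\right) = -20888 - 2611 \sqrt{5}$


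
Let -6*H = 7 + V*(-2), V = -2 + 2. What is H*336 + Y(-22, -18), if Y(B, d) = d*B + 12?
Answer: 16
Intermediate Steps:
V = 0
Y(B, d) = 12 + B*d (Y(B, d) = B*d + 12 = 12 + B*d)
H = -7/6 (H = -(7 + 0*(-2))/6 = -(7 + 0)/6 = -1/6*7 = -7/6 ≈ -1.1667)
H*336 + Y(-22, -18) = -7/6*336 + (12 - 22*(-18)) = -392 + (12 + 396) = -392 + 408 = 16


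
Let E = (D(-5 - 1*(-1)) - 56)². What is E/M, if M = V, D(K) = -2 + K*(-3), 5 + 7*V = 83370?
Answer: 14812/83365 ≈ 0.17768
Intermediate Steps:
V = 83365/7 (V = -5/7 + (⅐)*83370 = -5/7 + 11910 = 83365/7 ≈ 11909.)
D(K) = -2 - 3*K
M = 83365/7 ≈ 11909.
E = 2116 (E = ((-2 - 3*(-5 - 1*(-1))) - 56)² = ((-2 - 3*(-5 + 1)) - 56)² = ((-2 - 3*(-4)) - 56)² = ((-2 + 12) - 56)² = (10 - 56)² = (-46)² = 2116)
E/M = 2116/(83365/7) = 2116*(7/83365) = 14812/83365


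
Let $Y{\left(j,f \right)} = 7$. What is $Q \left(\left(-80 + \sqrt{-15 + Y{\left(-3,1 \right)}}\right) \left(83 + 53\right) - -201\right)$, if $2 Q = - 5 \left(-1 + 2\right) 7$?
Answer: $\frac{373765}{2} - 4760 i \sqrt{2} \approx 1.8688 \cdot 10^{5} - 6731.7 i$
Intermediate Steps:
$Q = - \frac{35}{2}$ ($Q = \frac{- 5 \left(-1 + 2\right) 7}{2} = \frac{\left(-5\right) 1 \cdot 7}{2} = \frac{\left(-5\right) 7}{2} = \frac{1}{2} \left(-35\right) = - \frac{35}{2} \approx -17.5$)
$Q \left(\left(-80 + \sqrt{-15 + Y{\left(-3,1 \right)}}\right) \left(83 + 53\right) - -201\right) = - \frac{35 \left(\left(-80 + \sqrt{-15 + 7}\right) \left(83 + 53\right) - -201\right)}{2} = - \frac{35 \left(\left(-80 + \sqrt{-8}\right) 136 + 201\right)}{2} = - \frac{35 \left(\left(-80 + 2 i \sqrt{2}\right) 136 + 201\right)}{2} = - \frac{35 \left(\left(-10880 + 272 i \sqrt{2}\right) + 201\right)}{2} = - \frac{35 \left(-10679 + 272 i \sqrt{2}\right)}{2} = \frac{373765}{2} - 4760 i \sqrt{2}$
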